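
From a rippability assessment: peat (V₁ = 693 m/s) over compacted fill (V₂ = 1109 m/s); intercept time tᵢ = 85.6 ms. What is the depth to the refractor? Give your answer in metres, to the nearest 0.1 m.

38.0 m

h = tᵢ·V₁·V₂ / (2·√(V₂²−V₁²)).
√(V₂²−V₁²) = √(1109² − 693²) = 865.8 m/s.
h = 0.0856 s × 693 × 1109 / (2 × 865.8) = 37.99 m.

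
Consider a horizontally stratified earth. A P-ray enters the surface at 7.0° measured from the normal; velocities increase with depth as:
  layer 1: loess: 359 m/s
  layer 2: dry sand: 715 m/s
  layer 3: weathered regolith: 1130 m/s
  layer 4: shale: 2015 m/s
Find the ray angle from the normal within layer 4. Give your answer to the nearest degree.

Snell's law across each interface conserves sin θ / V, so sin θ_4 = V_4·sin θ₁/V₁.
sin θ_4 = 2015 × sin 7.0° / 359 = 0.6840.
θ_4 = arcsin 0.6840 = 43.16°.

43°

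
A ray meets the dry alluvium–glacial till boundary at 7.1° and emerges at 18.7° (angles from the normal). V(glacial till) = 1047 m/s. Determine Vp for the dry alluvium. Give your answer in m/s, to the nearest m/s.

404 m/s

sin 7.1° = 0.1236; sin 18.7° = 0.3206.
V₁ = V₂·(sin θ₁/sin θ₂) = 1047·(0.1236/0.3206) = 403.64 m/s.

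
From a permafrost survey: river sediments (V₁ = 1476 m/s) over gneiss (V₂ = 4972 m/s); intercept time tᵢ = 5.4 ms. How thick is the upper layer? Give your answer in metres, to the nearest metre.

θ_c = arcsin(1476/4972) = 17.27°; cos θ_c = 0.9549.
tᵢ = 2h cos θ_c/V₁ ⇒ h = tᵢ·V₁/(2 cos θ_c) = 0.0054·1476/(2·0.9549) = 4.17 m.

4 m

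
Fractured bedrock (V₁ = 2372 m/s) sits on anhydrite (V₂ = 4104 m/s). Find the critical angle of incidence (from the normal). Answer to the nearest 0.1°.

At critical incidence the refracted ray runs along the interface (θ₂ = 90°), so sin θ_c = V₁/V₂.
θ_c = arcsin(2372/4104) = arcsin 0.5780 = 35.31°.

35.3°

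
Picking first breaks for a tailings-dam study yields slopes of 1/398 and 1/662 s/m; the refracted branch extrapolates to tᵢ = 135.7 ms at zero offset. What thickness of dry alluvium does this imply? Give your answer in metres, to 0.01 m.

θ_c = arcsin(398/662) = 36.96°; cos θ_c = 0.7991.
tᵢ = 2h cos θ_c/V₁ ⇒ h = tᵢ·V₁/(2 cos θ_c) = 0.1357·398/(2·0.7991) = 33.79 m.

33.79 m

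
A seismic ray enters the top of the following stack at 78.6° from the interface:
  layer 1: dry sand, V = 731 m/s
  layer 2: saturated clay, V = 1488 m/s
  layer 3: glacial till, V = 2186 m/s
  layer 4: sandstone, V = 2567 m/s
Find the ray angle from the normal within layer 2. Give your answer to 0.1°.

From the normal: θ₁ = 90° − 78.6° = 11.4°.
Ray parameter p = sin 11.4° / 731 = 2.7039e-04 s/m.
sin θ_2 = p·V_2 = 2.7039e-04 × 1488 = 0.4023.
θ_2 = 23.72° from the vertical.

23.7°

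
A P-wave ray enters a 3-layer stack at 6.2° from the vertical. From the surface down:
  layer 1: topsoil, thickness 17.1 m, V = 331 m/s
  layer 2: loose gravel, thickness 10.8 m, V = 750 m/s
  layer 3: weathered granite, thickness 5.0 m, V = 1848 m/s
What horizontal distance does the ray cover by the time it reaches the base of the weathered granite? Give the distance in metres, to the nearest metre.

p = sin θ₁/V₁ = sin 6.2°/331 = 3.2628e-04 s/m is conserved through the stack.
Layer 1: θ = 6.20°; offset = 17.1·tan 6.20° = 1.858 m.
Layer 2: sin θ = p·750 = 0.2447 → θ = 14.16°; offset = 10.8·tan 14.16° = 2.726 m.
Layer 3: sin θ = p·1848 = 0.6030 → θ = 37.08°; offset = 5.0·tan 37.08° = 3.779 m.
Σ offsets = 8.363 m.

8 m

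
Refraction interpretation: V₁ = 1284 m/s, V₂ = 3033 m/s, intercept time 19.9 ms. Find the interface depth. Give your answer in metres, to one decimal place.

h = tᵢ·V₁·V₂ / (2·√(V₂²−V₁²)).
√(V₂²−V₁²) = √(3033² − 1284²) = 2747.8 m/s.
h = 0.0199 s × 1284 × 3033 / (2 × 2747.8) = 14.10 m.

14.1 m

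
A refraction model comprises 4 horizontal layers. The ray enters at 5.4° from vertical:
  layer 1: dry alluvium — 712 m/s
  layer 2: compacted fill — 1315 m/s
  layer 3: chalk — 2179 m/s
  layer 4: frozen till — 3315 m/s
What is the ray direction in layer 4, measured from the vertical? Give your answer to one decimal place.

Snell's law across each interface conserves sin θ / V, so sin θ_4 = V_4·sin θ₁/V₁.
sin θ_4 = 3315 × sin 5.4° / 712 = 0.4382.
θ_4 = arcsin 0.4382 = 25.99°.

26.0°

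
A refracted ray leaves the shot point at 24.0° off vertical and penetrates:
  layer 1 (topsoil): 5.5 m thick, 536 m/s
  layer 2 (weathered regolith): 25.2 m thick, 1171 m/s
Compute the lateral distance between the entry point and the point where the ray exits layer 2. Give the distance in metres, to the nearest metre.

Ray parameter p = sin 24.0° / 536 m/s = 7.5884e-04 s/m.
Layer 1: θ = 24.00°; offset = 5.5·tan 24.00° = 2.449 m.
Layer 2: sin θ = p·1171 = 0.8886 → θ = 62.70°; offset = 25.2·tan 62.70° = 48.819 m.
Summing the layer offsets gives 51.268 m.

51 m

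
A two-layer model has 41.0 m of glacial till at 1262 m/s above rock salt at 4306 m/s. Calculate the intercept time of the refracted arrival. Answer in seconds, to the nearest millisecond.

0.062 s

θ_c = arcsin(V₁/V₂) = arcsin(1262/4306) = 17.04°; cos θ_c = 0.9561.
tᵢ = 2h·cos θ_c / V₁ = 2·41.0·0.9561 / 1262 = 0.06212 s.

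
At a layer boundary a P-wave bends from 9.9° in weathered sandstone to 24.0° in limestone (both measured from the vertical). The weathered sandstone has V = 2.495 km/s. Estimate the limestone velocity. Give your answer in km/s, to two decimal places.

Snell's law: sin 9.9°/V₁ = sin 24.0°/V₂.
V₂ = V₁·sin 24.0°/sin 9.9° = 2.495 × 2.3657 = 5.90 km/s.

5.90 km/s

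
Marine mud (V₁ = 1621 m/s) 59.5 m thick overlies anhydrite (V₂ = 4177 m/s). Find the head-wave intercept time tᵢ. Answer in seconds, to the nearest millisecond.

θ_c = arcsin(V₁/V₂) = arcsin(1621/4177) = 22.83°; cos θ_c = 0.9216.
tᵢ = 2h·cos θ_c / V₁ = 2·59.5·0.9216 / 1621 = 0.06766 s.

0.068 s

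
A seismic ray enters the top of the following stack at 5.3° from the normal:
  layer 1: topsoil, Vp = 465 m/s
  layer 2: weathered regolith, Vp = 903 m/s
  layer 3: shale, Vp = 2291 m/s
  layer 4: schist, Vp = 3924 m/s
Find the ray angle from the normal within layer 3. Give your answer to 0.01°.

27.07°

Ray parameter p = sin 5.3° / 465 = 1.9865e-04 s/m.
sin θ_3 = p·V_3 = 1.9865e-04 × 2291 = 0.4551.
θ_3 = arcsin 0.4551 = 27.07°.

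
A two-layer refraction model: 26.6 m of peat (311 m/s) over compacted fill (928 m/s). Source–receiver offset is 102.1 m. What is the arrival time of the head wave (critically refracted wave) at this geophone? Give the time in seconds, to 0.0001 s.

0.2712 s

θ_c = arcsin(V₁/V₂) = arcsin(311/928) = 19.58°, cos θ_c = 0.9422.
Intercept time tᵢ = 2h cos θ_c / V₁ = 2·26.6·0.9422/311 = 0.16117 s.
t = x/V₂ + tᵢ = 102.1/928 + 0.16117 = 0.27119 s.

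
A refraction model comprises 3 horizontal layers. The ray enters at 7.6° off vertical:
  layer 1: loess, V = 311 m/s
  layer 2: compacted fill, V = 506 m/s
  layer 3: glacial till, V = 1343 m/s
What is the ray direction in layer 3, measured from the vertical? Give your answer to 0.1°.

34.8°

Snell's law across each interface conserves sin θ / V, so sin θ_3 = V_3·sin θ₁/V₁.
sin θ_3 = 1343 × sin 7.6° / 311 = 0.5711.
θ_3 = 34.83° from the vertical.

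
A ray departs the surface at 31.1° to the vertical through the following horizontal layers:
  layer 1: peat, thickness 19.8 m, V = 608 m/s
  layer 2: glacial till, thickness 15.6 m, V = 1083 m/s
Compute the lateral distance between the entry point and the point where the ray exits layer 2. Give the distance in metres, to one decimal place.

Apply Snell's law at each interface; in layer i the horizontal offset is hᵢ·tan θᵢ.
Layer 1: θ = 31.10°; offset = 19.8·tan 31.10° = 11.944 m.
Layer 2: sin θ = 1083·sin 31.1°/608 = 0.9201, θ = 66.94°; offset = 15.6·tan 66.94° = 36.639 m.
Σ offsets = 48.583 m.

48.6 m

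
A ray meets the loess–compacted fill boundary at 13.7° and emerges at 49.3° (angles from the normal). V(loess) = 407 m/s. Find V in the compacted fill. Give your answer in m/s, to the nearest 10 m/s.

sin 13.7° = 0.2368; sin 49.3° = 0.7581.
V₂ = V₁·(sin θ₂/sin θ₁) = 407·(0.7581/0.2368) = 1302.83 m/s.

1300 m/s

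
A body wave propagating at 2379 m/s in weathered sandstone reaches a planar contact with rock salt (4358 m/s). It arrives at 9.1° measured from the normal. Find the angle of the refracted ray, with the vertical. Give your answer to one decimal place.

16.8°

Snell's law: sin θ₂ = (V₂/V₁)·sin θ₁ = (4358/2379)·sin 9.1° = 0.2897.
θ₂ = arcsin 0.2897 = 16.84° from the normal.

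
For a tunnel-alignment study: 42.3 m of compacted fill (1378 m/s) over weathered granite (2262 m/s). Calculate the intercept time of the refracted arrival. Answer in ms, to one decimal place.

48.7 ms

tᵢ = 2h·√(V₂²−V₁²)/(V₁V₂).
√(V₂²−V₁²) = √(2262²−1378²) = 1793.8 m/s.
tᵢ = 2·42.3·1793.8/(1378·2262) = 0.04869 s.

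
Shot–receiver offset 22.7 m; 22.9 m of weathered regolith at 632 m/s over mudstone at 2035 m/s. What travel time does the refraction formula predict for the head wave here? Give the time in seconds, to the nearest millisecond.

θ_c = arcsin(V₁/V₂) = arcsin(632/2035) = 18.09°, cos θ_c = 0.9506.
Intercept time tᵢ = 2h cos θ_c / V₁ = 2·22.9·0.9506/632 = 0.06888 s.
t = x/V₂ + tᵢ = 22.7/2035 + 0.06888 = 0.08004 s.

0.080 s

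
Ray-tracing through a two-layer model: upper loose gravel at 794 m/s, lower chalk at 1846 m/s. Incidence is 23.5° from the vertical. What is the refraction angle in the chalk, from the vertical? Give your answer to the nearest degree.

68°

Snell's law: sin θ₂ = (V₂/V₁)·sin θ₁ = (1846/794)·sin 23.5° = 0.9271.
θ₂ = arcsin 0.9271 = 67.98° from the normal.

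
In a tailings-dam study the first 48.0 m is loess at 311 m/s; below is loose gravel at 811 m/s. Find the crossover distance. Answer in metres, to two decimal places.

143.81 m

θ_c = arcsin(311/811) = 22.55°, so cos θ_c = 0.9236 and tᵢ = 2h cos θ_c/V₁ = 0.2851 s.
At crossover x/V₁ = x/V₂ + tᵢ ⇒ x = tᵢ/(1/V₁ − 1/V₂) = 0.28508/(3.2154e-03 − 1.2330e-03) = 143.81 m.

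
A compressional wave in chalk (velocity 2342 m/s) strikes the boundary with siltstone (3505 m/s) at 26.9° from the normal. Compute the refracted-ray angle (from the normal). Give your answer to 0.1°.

Snell's law: sin θ₂ = (V₂/V₁)·sin θ₁ = (3505/2342)·sin 26.9° = 0.6771.
θ₂ = arcsin 0.6771 = 42.62° from the normal.

42.6°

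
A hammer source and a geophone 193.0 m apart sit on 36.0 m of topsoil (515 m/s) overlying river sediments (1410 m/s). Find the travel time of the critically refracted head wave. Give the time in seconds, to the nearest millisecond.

0.267 s

θ_c = arcsin(V₁/V₂) = arcsin(515/1410) = 21.42°, cos θ_c = 0.9309.
Intercept time tᵢ = 2h cos θ_c / V₁ = 2·36.0·0.9309/515 = 0.13015 s.
t = x/V₂ + tᵢ = 193.0/1410 + 0.13015 = 0.26703 s.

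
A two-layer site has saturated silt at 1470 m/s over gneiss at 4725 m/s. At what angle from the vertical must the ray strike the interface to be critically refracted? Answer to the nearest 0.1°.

At critical incidence the refracted ray runs along the interface (θ₂ = 90°), so sin θ_c = V₁/V₂.
θ_c = arcsin(1470/4725) = arcsin 0.3111 = 18.13°.

18.1°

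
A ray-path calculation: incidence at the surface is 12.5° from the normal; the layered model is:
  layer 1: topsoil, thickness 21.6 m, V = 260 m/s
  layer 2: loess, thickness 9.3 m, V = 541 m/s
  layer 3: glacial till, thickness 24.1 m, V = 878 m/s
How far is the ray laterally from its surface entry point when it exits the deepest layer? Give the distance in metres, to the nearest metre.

Ray parameter p = sin 12.5° / 260 m/s = 8.3246e-04 s/m.
Layer 1: θ = 12.50°; offset = 21.6·tan 12.50° = 4.789 m.
Layer 2: sin θ = p·541 = 0.4504 → θ = 26.77°; offset = 9.3·tan 26.77° = 4.691 m.
Layer 3: sin θ = p·878 = 0.7309 → θ = 46.96°; offset = 24.1·tan 46.96° = 25.810 m.
Σ offsets = 35.289 m.

35 m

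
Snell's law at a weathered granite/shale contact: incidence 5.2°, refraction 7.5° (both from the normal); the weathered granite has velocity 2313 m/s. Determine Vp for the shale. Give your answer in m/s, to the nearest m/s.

3331 m/s

Snell's law: sin 5.2°/V₁ = sin 7.5°/V₂.
V₂ = V₁·sin 7.5°/sin 5.2° = 2313 × 1.4402 = 3331.11 m/s.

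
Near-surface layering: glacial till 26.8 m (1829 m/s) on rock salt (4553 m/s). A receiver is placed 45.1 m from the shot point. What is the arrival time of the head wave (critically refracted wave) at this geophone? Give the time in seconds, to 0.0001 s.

θ_c = arcsin(V₁/V₂) = arcsin(1829/4553) = 23.69°, cos θ_c = 0.9158.
Intercept time tᵢ = 2h cos θ_c / V₁ = 2·26.8·0.9158/1829 = 0.02684 s.
t = x/V₂ + tᵢ = 45.1/4553 + 0.02684 = 0.03674 s.

0.0367 s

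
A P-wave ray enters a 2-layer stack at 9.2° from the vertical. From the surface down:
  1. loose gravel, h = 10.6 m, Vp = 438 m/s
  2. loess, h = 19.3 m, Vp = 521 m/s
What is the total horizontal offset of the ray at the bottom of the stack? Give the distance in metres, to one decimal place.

5.5 m

Apply Snell's law at each interface; in layer i the horizontal offset is hᵢ·tan θᵢ.
Layer 1: θ = 9.20°; offset = 10.6·tan 9.20° = 1.717 m.
Layer 2: sin θ = 521·sin 9.2°/438 = 0.1902, θ = 10.96°; offset = 19.3·tan 10.96° = 3.739 m.
Summing the layer offsets gives 5.455 m.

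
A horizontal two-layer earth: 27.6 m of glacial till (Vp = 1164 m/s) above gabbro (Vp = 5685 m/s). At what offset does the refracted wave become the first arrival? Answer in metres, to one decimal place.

θ_c = arcsin(1164/5685) = 11.81°, so cos θ_c = 0.9788 and tᵢ = 2h cos θ_c/V₁ = 0.0464 s.
At crossover x/V₁ = x/V₂ + tᵢ ⇒ x = tᵢ/(1/V₁ − 1/V₂) = 0.04642/(8.5911e-04 − 1.7590e-04) = 67.94 m.

67.9 m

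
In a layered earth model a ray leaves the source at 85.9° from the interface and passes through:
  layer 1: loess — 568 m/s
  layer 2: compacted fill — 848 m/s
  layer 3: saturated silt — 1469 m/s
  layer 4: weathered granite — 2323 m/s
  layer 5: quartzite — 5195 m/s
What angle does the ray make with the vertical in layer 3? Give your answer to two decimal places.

10.66°

From the normal: θ₁ = 90° − 85.9° = 4.1°.
Ray parameter p = sin 4.1° / 568 = 1.2588e-04 s/m.
sin θ_3 = p·V_3 = 1.2588e-04 × 1469 = 0.1849.
θ_3 = arcsin 0.1849 = 10.66°.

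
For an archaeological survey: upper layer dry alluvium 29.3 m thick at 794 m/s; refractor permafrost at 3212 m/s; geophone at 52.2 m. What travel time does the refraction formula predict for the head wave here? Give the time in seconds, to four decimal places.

0.0878 s

t = x/V₂ + 2h·√(V₂²−V₁²)/(V₁V₂).
√(V₂²−V₁²) = √(3212²−794²) = 3112.3 m/s; delay term = 2·29.3·3112.3/(794·3212) = 0.07151 s.
t = 52.2/3212 + 0.07151 = 0.08776 s.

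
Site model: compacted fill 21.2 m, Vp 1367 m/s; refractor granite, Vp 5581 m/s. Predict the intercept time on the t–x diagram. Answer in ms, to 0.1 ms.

θ_c = arcsin(V₁/V₂) = arcsin(1367/5581) = 14.18°; cos θ_c = 0.9695.
tᵢ = 2h·cos θ_c / V₁ = 2·21.2·0.9695 / 1367 = 0.03007 s.

30.1 ms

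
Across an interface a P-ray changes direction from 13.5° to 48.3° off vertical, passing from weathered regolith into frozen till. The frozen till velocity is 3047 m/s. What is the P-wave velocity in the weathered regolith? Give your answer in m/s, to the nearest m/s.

953 m/s

Snell's law: sin 13.5°/V₁ = sin 48.3°/V₂.
V₁ = V₂·sin 13.5°/sin 48.3° = 3047 × 0.3127 = 952.68 m/s.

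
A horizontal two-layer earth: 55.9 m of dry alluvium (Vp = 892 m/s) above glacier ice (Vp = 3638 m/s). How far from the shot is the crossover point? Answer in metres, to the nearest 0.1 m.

143.6 m

x_cross = 2h·√((V₂+V₁)/(V₂−V₁)).
(V₂+V₁)/(V₂−V₁) = (3638+892)/(3638−892) = 1.6497; √ = 1.2844.
x_cross = 2·55.9·1.2844 = 143.60 m.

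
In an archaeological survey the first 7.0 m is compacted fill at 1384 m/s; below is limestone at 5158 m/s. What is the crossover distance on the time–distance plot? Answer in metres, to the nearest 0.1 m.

x_cross = 2h·√((V₂+V₁)/(V₂−V₁)).
(V₂+V₁)/(V₂−V₁) = (5158+1384)/(5158−1384) = 1.7334; √ = 1.3166.
x_cross = 2·7.0·1.3166 = 18.43 m.

18.4 m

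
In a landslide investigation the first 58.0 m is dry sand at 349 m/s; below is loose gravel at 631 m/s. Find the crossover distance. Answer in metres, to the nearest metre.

216 m

θ_c = arcsin(349/631) = 33.58°, so cos θ_c = 0.8331 and tᵢ = 2h cos θ_c/V₁ = 0.2769 s.
At crossover x/V₁ = x/V₂ + tᵢ ⇒ x = tᵢ/(1/V₁ − 1/V₂) = 0.27691/(2.8653e-03 − 1.5848e-03) = 216.25 m.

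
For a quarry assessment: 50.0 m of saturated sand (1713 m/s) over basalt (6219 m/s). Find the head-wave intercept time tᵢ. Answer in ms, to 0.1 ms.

56.1 ms

θ_c = arcsin(V₁/V₂) = arcsin(1713/6219) = 15.99°; cos θ_c = 0.9613.
tᵢ = 2h·cos θ_c / V₁ = 2·50.0·0.9613 / 1713 = 0.05612 s.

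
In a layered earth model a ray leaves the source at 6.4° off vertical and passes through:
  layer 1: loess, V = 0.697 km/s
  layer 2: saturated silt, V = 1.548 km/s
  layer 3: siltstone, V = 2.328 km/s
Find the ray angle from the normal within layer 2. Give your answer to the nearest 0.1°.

14.3°

Snell's law across each interface conserves sin θ / V, so sin θ_2 = V_2·sin θ₁/V₁.
sin θ_2 = 1.548 × sin 6.4° / 0.697 = 0.2476.
θ_2 = arcsin 0.2476 = 14.33°.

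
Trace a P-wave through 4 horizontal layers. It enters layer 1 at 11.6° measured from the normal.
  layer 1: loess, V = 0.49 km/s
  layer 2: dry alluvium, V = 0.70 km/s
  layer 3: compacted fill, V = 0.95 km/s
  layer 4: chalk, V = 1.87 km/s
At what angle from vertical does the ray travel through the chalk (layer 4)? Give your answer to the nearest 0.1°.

50.1°

Snell's law across each interface conserves sin θ / V, so sin θ_4 = V_4·sin θ₁/V₁.
sin θ_4 = 1.87 × sin 11.6° / 0.49 = 0.7674.
θ_4 = arcsin 0.7674 = 50.12°.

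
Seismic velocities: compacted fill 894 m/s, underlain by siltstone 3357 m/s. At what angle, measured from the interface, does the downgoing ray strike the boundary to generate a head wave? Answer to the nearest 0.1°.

Critical incidence: sin θ_c = V₁/V₂ = 894/3357 = 0.2663.
θ_c = arcsin 0.2663 = 15.44°.
Measured from the interface: 90° − 15.44° = 74.56°.

74.6°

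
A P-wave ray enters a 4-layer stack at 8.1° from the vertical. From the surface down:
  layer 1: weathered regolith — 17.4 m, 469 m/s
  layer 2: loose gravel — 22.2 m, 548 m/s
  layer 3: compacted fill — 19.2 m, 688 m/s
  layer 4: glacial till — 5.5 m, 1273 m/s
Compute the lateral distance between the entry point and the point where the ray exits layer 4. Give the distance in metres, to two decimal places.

12.51 m

Apply Snell's law at each interface; in layer i the horizontal offset is hᵢ·tan θᵢ.
Layer 1: θ = 8.10°; offset = 17.4·tan 8.10° = 2.4764 m.
Layer 2: sin θ = 548·sin 8.1°/469 = 0.1646, θ = 9.48°; offset = 22.2·tan 9.48° = 3.7055 m.
Layer 3: sin θ = 688·sin 8.1°/469 = 0.2067, θ = 11.93°; offset = 19.2·tan 11.93° = 4.0561 m.
Layer 4: sin θ = 1273·sin 8.1°/469 = 0.3824, θ = 22.49°; offset = 5.5·tan 22.49° = 2.2765 m.
Total horizontal offset = 12.5145 m.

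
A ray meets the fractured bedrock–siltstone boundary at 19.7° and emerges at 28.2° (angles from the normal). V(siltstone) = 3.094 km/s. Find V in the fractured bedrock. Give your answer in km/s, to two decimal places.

sin 19.7° = 0.3371; sin 28.2° = 0.4726.
V₁ = V₂·(sin θ₁/sin θ₂) = 3.094·(0.3371/0.4726) = 2.21 km/s.

2.21 km/s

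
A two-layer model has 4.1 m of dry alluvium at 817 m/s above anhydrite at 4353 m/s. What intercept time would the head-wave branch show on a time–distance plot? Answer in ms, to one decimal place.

tᵢ = 2h·√(V₂²−V₁²)/(V₁V₂).
√(V₂²−V₁²) = √(4353²−817²) = 4275.6 m/s.
tᵢ = 2·4.1·4275.6/(817·4353) = 0.00986 s.

9.9 ms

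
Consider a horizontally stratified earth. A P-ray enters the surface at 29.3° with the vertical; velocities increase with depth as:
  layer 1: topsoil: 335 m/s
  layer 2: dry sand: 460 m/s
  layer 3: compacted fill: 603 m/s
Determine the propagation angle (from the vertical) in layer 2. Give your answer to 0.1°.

Snell's law across each interface conserves sin θ / V, so sin θ_2 = V_2·sin θ₁/V₁.
sin θ_2 = 460 × sin 29.3° / 335 = 0.6720.
θ_2 = arcsin 0.6720 = 42.22°.

42.2°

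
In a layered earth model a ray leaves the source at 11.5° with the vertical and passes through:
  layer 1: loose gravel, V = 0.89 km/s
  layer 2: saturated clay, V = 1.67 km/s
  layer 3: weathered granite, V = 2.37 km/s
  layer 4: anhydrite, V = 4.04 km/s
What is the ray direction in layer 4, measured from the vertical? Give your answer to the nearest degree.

Ray parameter p = sin 11.5° / 0.89 = 2.2401e-01 s/km.
sin θ_4 = p·V_4 = 2.2401e-01 × 4.04 = 0.9050.
θ_4 = 64.82° from the vertical.

65°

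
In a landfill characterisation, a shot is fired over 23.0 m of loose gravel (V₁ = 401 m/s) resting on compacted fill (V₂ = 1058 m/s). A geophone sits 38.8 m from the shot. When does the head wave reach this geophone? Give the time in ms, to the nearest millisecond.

143 ms

θ_c = arcsin(V₁/V₂) = arcsin(401/1058) = 22.27°, cos θ_c = 0.9254.
Intercept time tᵢ = 2h cos θ_c / V₁ = 2·23.0·0.9254/401 = 0.10615 s.
t = x/V₂ + tᵢ = 38.8/1058 + 0.10615 = 0.14283 s.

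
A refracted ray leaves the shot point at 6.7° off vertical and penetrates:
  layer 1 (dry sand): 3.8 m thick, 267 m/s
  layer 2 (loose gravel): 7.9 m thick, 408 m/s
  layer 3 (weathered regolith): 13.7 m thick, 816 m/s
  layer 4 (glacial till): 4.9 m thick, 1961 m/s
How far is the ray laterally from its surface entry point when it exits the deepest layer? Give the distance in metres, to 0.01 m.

Ray parameter p = sin 6.7° / 267 m/s = 4.3697e-04 s/m.
Layer 1: θ = 6.70°; offset = 3.8·tan 6.70° = 0.4464 m.
Layer 2: sin θ = p·408 = 0.1783 → θ = 10.27°; offset = 7.9·tan 10.27° = 1.4314 m.
Layer 3: sin θ = p·816 = 0.3566 → θ = 20.89°; offset = 13.7·tan 20.89° = 5.2286 m.
Layer 4: sin θ = p·1961 = 0.8569 → θ = 58.97°; offset = 4.9·tan 58.97° = 8.1453 m.
Summing the layer offsets gives 15.2517 m.

15.25 m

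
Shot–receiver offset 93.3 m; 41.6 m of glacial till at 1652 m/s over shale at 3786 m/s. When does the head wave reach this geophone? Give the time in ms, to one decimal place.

70.0 ms

θ_c = arcsin(V₁/V₂) = arcsin(1652/3786) = 25.87°, cos θ_c = 0.8998.
Intercept time tᵢ = 2h cos θ_c / V₁ = 2·41.6·0.8998/1652 = 0.04532 s.
t = x/V₂ + tᵢ = 93.3/3786 + 0.04532 = 0.06996 s.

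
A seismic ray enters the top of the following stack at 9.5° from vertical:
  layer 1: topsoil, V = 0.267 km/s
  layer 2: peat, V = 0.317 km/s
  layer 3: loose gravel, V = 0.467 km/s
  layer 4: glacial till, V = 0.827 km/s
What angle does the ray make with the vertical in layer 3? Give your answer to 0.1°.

Snell's law across each interface conserves sin θ / V, so sin θ_3 = V_3·sin θ₁/V₁.
sin θ_3 = 0.467 × sin 9.5° / 0.267 = 0.2887.
θ_3 = arcsin 0.2887 = 16.78°.

16.8°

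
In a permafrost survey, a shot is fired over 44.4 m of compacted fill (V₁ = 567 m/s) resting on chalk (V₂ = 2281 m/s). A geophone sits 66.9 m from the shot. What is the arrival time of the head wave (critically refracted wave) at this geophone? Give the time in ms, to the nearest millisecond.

181 ms

t = x/V₂ + 2h·√(V₂²−V₁²)/(V₁V₂).
√(V₂²−V₁²) = √(2281²−567²) = 2209.4 m/s; delay term = 2·44.4·2209.4/(567·2281) = 0.15170 s.
t = 66.9/2281 + 0.15170 = 0.18103 s.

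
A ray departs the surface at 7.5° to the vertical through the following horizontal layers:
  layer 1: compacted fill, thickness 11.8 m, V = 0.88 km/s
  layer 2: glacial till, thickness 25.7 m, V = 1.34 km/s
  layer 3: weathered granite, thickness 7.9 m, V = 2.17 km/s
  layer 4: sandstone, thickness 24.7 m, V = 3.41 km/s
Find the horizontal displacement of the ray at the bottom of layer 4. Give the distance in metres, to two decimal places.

p = sin θ₁/V₁ = sin 7.5°/0.88 = 1.4833e-01 s/km is conserved through the stack.
Layer 1: θ = 7.50°; offset = 11.8·tan 7.50° = 1.5535 m.
Layer 2: sin θ = p·1.34 = 0.1988 → θ = 11.46°; offset = 25.7·tan 11.46° = 5.2120 m.
Layer 3: sin θ = p·2.17 = 0.3219 → θ = 18.78°; offset = 7.9·tan 18.78° = 2.6857 m.
Layer 4: sin θ = p·3.41 = 0.5058 → θ = 30.38°; offset = 24.7·tan 30.38° = 14.4820 m.
Summing the layer offsets gives 23.9331 m.

23.93 m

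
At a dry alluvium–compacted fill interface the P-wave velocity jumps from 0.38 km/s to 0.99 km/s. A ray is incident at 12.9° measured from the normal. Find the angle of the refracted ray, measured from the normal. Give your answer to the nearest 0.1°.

Snell's law: sin θ₂ = (V₂/V₁)·sin θ₁ = (0.99/0.38)·sin 12.9° = 0.5816.
θ₂ = sin⁻¹(0.5816) = 35.56° (from vertical).

35.6°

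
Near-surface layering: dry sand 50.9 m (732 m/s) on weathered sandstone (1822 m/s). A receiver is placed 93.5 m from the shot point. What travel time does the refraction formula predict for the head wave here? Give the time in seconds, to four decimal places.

θ_c = arcsin(V₁/V₂) = arcsin(732/1822) = 23.69°, cos θ_c = 0.9157.
Intercept time tᵢ = 2h cos θ_c / V₁ = 2·50.9·0.9157/732 = 0.12735 s.
t = x/V₂ + tᵢ = 93.5/1822 + 0.12735 = 0.17867 s.

0.1787 s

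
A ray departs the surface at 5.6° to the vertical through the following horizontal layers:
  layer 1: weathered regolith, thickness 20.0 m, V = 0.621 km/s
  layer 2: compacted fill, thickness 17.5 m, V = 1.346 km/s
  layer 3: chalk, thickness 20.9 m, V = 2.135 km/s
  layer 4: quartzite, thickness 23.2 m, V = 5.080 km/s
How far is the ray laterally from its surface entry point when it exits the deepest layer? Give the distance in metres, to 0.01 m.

43.94 m

Apply Snell's law at each interface; in layer i the horizontal offset is hᵢ·tan θᵢ.
Layer 1: θ = 5.60°; offset = 20.0·tan 5.60° = 1.9610 m.
Layer 2: sin θ = 1.346·sin 5.6°/0.621 = 0.2115, θ = 12.21°; offset = 17.5·tan 12.21° = 3.7871 m.
Layer 3: sin θ = 2.135·sin 5.6°/0.621 = 0.3355, θ = 19.60°; offset = 20.9·tan 19.60° = 7.4431 m.
Layer 4: sin θ = 5.080·sin 5.6°/0.621 = 0.7983, θ = 52.96°; offset = 23.2·tan 52.96° = 30.7478 m.
Total horizontal offset = 43.9390 m.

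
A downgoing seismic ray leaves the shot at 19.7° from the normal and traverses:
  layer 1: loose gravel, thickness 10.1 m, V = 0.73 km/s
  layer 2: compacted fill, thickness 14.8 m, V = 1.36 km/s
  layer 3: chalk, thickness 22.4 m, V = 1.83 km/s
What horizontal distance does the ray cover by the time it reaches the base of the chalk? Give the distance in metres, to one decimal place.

51.0 m

p = sin θ₁/V₁ = sin 19.7°/0.73 = 4.6177e-01 s/km is conserved through the stack.
Layer 1: θ = 19.70°; offset = 10.1·tan 19.70° = 3.616 m.
Layer 2: sin θ = p·1.36 = 0.6280 → θ = 38.90°; offset = 14.8·tan 38.90° = 11.944 m.
Layer 3: sin θ = p·1.83 = 0.8450 → θ = 57.68°; offset = 22.4·tan 57.68° = 35.402 m.
Total horizontal offset = 50.962 m.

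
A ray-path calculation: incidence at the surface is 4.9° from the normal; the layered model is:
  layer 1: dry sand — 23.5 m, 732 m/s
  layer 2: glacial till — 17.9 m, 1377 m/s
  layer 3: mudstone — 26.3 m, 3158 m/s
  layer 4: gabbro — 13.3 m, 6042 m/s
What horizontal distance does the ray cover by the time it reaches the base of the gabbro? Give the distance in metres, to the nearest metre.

Apply Snell's law at each interface; in layer i the horizontal offset is hᵢ·tan θᵢ.
Layer 1: θ = 4.90°; offset = 23.5·tan 4.90° = 2.015 m.
Layer 2: sin θ = 1377·sin 4.9°/732 = 0.1607, θ = 9.25°; offset = 17.9·tan 9.25° = 2.914 m.
Layer 3: sin θ = 3158·sin 4.9°/732 = 0.3685, θ = 21.62°; offset = 26.3·tan 21.62° = 10.425 m.
Layer 4: sin θ = 6042·sin 4.9°/732 = 0.7050, θ = 44.83°; offset = 13.3·tan 44.83° = 13.223 m.
Total horizontal offset = 28.577 m.

29 m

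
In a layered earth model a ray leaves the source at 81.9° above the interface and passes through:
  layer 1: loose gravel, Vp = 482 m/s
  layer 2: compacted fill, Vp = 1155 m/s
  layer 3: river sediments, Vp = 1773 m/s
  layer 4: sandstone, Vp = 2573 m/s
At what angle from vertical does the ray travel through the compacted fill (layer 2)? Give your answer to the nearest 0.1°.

From the normal: θ₁ = 90° − 81.9° = 8.1°.
Ray parameter p = sin 8.1° / 482 = 2.9233e-04 s/m.
sin θ_2 = p·V_2 = 2.9233e-04 × 1155 = 0.3376.
θ_2 = arcsin 0.3376 = 19.73°.

19.7°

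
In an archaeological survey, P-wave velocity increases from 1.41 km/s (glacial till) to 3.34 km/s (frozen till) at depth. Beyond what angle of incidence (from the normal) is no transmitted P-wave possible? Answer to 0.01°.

Critical incidence: sin θ_c = V₁/V₂ = 1.41/3.34 = 0.4222.
θ_c = arcsin 0.4222 = 24.97°.

24.97°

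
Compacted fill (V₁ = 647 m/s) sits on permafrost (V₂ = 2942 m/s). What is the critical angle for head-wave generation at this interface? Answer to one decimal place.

Critical incidence: sin θ_c = V₁/V₂ = 647/2942 = 0.2199.
θ_c = arcsin 0.2199 = 12.70°.

12.7°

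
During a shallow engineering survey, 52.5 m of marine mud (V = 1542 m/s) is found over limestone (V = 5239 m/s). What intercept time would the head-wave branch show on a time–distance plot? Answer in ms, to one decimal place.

θ_c = arcsin(V₁/V₂) = arcsin(1542/5239) = 17.12°; cos θ_c = 0.9557.
tᵢ = 2h·cos θ_c / V₁ = 2·52.5·0.9557 / 1542 = 0.06508 s.

65.1 ms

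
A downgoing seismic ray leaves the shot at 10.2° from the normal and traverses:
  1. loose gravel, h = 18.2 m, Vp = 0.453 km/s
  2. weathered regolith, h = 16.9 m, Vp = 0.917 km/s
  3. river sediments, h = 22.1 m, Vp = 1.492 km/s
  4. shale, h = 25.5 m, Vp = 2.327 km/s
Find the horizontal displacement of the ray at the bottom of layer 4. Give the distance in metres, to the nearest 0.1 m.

p = sin θ₁/V₁ = sin 10.2°/0.453 = 3.9092e-01 s/km is conserved through the stack.
Layer 1: θ = 10.20°; offset = 18.2·tan 10.20° = 3.275 m.
Layer 2: sin θ = p·0.917 = 0.3585 → θ = 21.01°; offset = 16.9·tan 21.01° = 6.489 m.
Layer 3: sin θ = p·1.492 = 0.5832 → θ = 35.68°; offset = 22.1·tan 35.68° = 15.868 m.
Layer 4: sin θ = p·2.327 = 0.9097 → θ = 65.46°; offset = 25.5·tan 65.46° = 55.847 m.
Total horizontal offset = 81.480 m.

81.5 m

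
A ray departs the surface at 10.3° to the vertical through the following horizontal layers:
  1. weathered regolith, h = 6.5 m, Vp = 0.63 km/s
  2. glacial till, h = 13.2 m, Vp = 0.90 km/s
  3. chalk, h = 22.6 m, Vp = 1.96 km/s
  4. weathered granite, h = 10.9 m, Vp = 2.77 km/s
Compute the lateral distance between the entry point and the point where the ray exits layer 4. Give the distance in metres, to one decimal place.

Apply Snell's law at each interface; in layer i the horizontal offset is hᵢ·tan θᵢ.
Layer 1: θ = 10.30°; offset = 6.5·tan 10.30° = 1.181 m.
Layer 2: sin θ = 0.90·sin 10.3°/0.63 = 0.2554, θ = 14.80°; offset = 13.2·tan 14.80° = 3.487 m.
Layer 3: sin θ = 1.96·sin 10.3°/0.63 = 0.5563, θ = 33.80°; offset = 22.6·tan 33.80° = 15.129 m.
Layer 4: sin θ = 2.77·sin 10.3°/0.63 = 0.7862, θ = 51.83°; offset = 10.9·tan 51.83° = 13.866 m.
Σ offsets = 33.663 m.

33.7 m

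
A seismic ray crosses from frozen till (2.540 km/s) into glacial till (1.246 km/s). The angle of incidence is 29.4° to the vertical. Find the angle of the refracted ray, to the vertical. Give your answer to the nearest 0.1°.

Snell's law: sin θ₂ = (V₂/V₁)·sin θ₁ = (1.246/2.540)·sin 29.4° = 0.2408.
θ₂ = arcsin 0.2408 = 13.93° from the normal.

13.9°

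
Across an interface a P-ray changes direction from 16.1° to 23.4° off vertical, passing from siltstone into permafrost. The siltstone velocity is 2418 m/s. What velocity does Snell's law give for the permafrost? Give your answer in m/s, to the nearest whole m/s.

sin 16.1° = 0.2773; sin 23.4° = 0.3971.
V₂ = V₁·(sin θ₂/sin θ₁) = 2418·(0.3971/0.2773) = 3462.87 m/s.

3463 m/s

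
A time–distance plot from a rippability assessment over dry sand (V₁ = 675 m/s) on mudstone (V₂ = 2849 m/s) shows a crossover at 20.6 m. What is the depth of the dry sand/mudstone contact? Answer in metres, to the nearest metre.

8 m

h = (x_cross/2)·√((V₂−V₁)/(V₂+V₁)).
(V₂−V₁)/(V₂+V₁) = (2849−675)/(2849+675) = 0.6169; √ = 0.7854.
h = (20.6/2)·0.7854 = 8.09 m.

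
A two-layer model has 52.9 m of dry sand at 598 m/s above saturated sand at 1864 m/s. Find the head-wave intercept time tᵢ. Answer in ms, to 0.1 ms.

167.6 ms

tᵢ = 2h·√(V₂²−V₁²)/(V₁V₂).
√(V₂²−V₁²) = √(1864²−598²) = 1765.5 m/s.
tᵢ = 2·52.9·1765.5/(598·1864) = 0.16757 s.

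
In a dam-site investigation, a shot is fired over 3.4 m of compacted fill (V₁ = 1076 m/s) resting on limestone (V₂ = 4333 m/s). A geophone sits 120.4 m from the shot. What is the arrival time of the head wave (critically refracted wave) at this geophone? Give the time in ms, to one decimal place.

θ_c = arcsin(V₁/V₂) = arcsin(1076/4333) = 14.38°, cos θ_c = 0.9687.
Intercept time tᵢ = 2h cos θ_c / V₁ = 2·3.4·0.9687/1076 = 0.00612 s.
t = x/V₂ + tᵢ = 120.4/4333 + 0.00612 = 0.03391 s.

33.9 ms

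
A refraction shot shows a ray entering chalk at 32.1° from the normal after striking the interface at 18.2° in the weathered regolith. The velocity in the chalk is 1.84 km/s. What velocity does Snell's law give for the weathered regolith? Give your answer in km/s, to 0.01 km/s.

Snell's law: sin 18.2°/V₁ = sin 32.1°/V₂.
V₁ = V₂·sin 18.2°/sin 32.1° = 1.84 × 0.5878 = 1.08 km/s.

1.08 km/s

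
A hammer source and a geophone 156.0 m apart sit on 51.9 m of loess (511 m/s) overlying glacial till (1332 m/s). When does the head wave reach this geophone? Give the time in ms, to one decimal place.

t = x/V₂ + 2h·√(V₂²−V₁²)/(V₁V₂).
√(V₂²−V₁²) = √(1332²−511²) = 1230.1 m/s; delay term = 2·51.9·1230.1/(511·1332) = 0.18759 s.
t = 156.0/1332 + 0.18759 = 0.30471 s.

304.7 ms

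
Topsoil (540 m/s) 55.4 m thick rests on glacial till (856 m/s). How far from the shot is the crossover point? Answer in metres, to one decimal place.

x_cross = 2h·√((V₂+V₁)/(V₂−V₁)).
(V₂+V₁)/(V₂−V₁) = (856+540)/(856−540) = 4.4177; √ = 2.1018.
x_cross = 2·55.4·2.1018 = 232.88 m.

232.9 m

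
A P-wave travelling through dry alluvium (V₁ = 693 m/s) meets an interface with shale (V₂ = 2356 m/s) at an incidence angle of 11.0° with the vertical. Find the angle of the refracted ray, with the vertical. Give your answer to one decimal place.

sin θ₁/V₁ = sin θ₂/V₂ ⇒ sin θ₂ = 2356·sin 11.0°/693 = 2356·0.1908/693 = 0.6487.
θ₂ = sin⁻¹(0.6487) = 40.44° (from vertical).

40.4°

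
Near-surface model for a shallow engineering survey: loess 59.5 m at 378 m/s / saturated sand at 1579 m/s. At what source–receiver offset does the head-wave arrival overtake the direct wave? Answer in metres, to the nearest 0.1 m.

θ_c = arcsin(378/1579) = 13.85°, so cos θ_c = 0.9709 and tᵢ = 2h cos θ_c/V₁ = 0.3057 s.
At crossover x/V₁ = x/V₂ + tᵢ ⇒ x = tᵢ/(1/V₁ − 1/V₂) = 0.30566/(2.6455e-03 − 6.3331e-04) = 151.90 m.

151.9 m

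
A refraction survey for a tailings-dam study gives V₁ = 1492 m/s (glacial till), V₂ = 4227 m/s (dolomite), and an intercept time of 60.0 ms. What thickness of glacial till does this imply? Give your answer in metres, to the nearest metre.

48 m

θ_c = arcsin(1492/4227) = 20.67°; cos θ_c = 0.9356.
tᵢ = 2h cos θ_c/V₁ ⇒ h = tᵢ·V₁/(2 cos θ_c) = 0.06·1492/(2·0.9356) = 47.84 m.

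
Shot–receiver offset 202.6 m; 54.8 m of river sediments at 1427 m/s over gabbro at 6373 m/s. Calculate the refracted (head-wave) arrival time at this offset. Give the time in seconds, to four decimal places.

0.1066 s

θ_c = arcsin(V₁/V₂) = arcsin(1427/6373) = 12.94°, cos θ_c = 0.9746.
Intercept time tᵢ = 2h cos θ_c / V₁ = 2·54.8·0.9746/1427 = 0.07485 s.
t = x/V₂ + tᵢ = 202.6/6373 + 0.07485 = 0.10664 s.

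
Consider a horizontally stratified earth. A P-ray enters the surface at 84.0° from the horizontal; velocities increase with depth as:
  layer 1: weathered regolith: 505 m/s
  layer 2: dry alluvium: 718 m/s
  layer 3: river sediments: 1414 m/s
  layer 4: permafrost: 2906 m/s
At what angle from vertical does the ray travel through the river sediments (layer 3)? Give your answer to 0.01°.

17.02°

From the normal: θ₁ = 90° − 84.0° = 6.0°.
Ray parameter p = sin 6.0° / 505 = 2.0699e-04 s/m.
sin θ_3 = p·V_3 = 2.0699e-04 × 1414 = 0.2927.
θ_3 = arcsin 0.2927 = 17.02°.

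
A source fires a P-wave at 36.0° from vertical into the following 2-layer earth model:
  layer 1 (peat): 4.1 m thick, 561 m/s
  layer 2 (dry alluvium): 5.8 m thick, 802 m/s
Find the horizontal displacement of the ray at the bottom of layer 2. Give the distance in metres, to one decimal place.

Apply Snell's law at each interface; in layer i the horizontal offset is hᵢ·tan θᵢ.
Layer 1: θ = 36.00°; offset = 4.1·tan 36.00° = 2.979 m.
Layer 2: sin θ = 802·sin 36.0°/561 = 0.8403, θ = 57.17°; offset = 5.8·tan 57.17° = 8.990 m.
Summing the layer offsets gives 11.969 m.

12.0 m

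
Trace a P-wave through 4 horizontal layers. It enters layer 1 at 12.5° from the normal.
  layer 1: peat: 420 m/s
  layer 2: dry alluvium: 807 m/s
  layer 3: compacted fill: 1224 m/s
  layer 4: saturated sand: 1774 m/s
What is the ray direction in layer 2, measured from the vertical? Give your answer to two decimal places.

24.57°

Snell's law across each interface conserves sin θ / V, so sin θ_2 = V_2·sin θ₁/V₁.
sin θ_2 = 807 × sin 12.5° / 420 = 0.4159.
θ_2 = 24.57° from the vertical.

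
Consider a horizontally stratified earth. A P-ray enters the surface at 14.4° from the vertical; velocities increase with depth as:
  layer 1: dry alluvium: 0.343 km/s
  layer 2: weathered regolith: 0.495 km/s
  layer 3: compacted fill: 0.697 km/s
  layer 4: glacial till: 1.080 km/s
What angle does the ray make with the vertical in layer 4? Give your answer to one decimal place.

Snell's law across each interface conserves sin θ / V, so sin θ_4 = V_4·sin θ₁/V₁.
sin θ_4 = 1.080 × sin 14.4° / 0.343 = 0.7830.
θ_4 = 51.54° from the vertical.

51.5°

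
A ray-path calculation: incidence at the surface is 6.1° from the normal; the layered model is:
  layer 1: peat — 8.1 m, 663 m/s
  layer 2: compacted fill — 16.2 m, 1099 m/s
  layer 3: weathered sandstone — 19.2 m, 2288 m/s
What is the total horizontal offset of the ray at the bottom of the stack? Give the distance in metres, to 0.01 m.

p = sin θ₁/V₁ = sin 6.1°/663 = 1.6028e-04 s/m is conserved through the stack.
Layer 1: θ = 6.10°; offset = 8.1·tan 6.10° = 0.8656 m.
Layer 2: sin θ = p·1099 = 0.1761 → θ = 10.15°; offset = 16.2·tan 10.15° = 2.8989 m.
Layer 3: sin θ = p·2288 = 0.3667 → θ = 21.51°; offset = 19.2·tan 21.51° = 7.5682 m.
Summing the layer offsets gives 11.3327 m.

11.33 m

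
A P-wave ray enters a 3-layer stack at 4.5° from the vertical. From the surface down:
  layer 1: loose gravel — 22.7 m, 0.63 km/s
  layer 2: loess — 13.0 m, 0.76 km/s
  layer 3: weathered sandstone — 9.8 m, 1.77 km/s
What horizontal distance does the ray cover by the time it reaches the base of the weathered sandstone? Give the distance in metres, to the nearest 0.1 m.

5.2 m

p = sin θ₁/V₁ = sin 4.5°/0.63 = 1.2454e-01 s/km is conserved through the stack.
Layer 1: θ = 4.50°; offset = 22.7·tan 4.50° = 1.787 m.
Layer 2: sin θ = p·0.76 = 0.0946 → θ = 5.43°; offset = 13.0·tan 5.43° = 1.236 m.
Layer 3: sin θ = p·1.77 = 0.2204 → θ = 12.73°; offset = 9.8·tan 12.73° = 2.215 m.
Σ offsets = 5.237 m.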